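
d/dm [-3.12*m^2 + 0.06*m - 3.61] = 0.06 - 6.24*m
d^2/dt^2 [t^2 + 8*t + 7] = 2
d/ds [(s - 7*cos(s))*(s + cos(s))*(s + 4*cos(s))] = 2*s^2*sin(s) + 3*s^2 + 31*s*sin(2*s) - 4*s*cos(s) + 84*sin(s)*cos(s)^2 - 31*cos(s)^2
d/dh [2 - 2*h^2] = -4*h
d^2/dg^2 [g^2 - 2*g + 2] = 2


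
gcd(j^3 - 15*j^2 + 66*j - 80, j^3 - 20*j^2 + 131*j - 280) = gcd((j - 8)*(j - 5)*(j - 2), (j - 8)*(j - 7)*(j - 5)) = j^2 - 13*j + 40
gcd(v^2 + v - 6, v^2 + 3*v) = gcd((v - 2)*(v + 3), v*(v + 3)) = v + 3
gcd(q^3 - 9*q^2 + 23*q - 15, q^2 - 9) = q - 3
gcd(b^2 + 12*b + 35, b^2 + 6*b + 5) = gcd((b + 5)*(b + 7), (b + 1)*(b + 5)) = b + 5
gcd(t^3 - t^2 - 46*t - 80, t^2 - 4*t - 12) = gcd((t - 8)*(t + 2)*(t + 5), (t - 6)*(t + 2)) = t + 2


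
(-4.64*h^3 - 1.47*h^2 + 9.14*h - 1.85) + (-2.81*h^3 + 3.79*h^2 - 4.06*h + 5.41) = -7.45*h^3 + 2.32*h^2 + 5.08*h + 3.56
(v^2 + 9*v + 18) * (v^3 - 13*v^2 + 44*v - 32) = v^5 - 4*v^4 - 55*v^3 + 130*v^2 + 504*v - 576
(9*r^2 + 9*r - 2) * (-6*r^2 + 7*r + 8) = -54*r^4 + 9*r^3 + 147*r^2 + 58*r - 16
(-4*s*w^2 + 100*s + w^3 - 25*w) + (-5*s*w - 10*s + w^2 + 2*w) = -4*s*w^2 - 5*s*w + 90*s + w^3 + w^2 - 23*w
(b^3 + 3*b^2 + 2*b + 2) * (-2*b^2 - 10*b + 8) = -2*b^5 - 16*b^4 - 26*b^3 - 4*b + 16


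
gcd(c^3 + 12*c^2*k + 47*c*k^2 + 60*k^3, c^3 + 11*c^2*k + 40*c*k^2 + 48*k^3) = c^2 + 7*c*k + 12*k^2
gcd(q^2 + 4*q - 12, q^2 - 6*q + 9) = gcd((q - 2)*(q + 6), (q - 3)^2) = 1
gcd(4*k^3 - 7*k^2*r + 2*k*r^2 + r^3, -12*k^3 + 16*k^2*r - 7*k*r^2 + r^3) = 1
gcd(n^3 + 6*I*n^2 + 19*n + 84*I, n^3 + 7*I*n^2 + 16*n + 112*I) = n^2 + 3*I*n + 28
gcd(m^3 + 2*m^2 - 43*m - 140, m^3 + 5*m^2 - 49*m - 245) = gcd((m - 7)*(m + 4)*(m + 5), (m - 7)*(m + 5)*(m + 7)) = m^2 - 2*m - 35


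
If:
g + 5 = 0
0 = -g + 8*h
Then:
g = -5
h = -5/8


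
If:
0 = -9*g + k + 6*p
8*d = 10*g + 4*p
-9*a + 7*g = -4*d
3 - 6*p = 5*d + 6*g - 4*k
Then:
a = 350*p/171 - 16/95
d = 42*p/19 - 3/19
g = 26*p/19 - 12/95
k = 120*p/19 - 108/95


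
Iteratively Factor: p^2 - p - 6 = (p + 2)*(p - 3)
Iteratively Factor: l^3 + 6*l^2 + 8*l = (l + 2)*(l^2 + 4*l) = (l + 2)*(l + 4)*(l)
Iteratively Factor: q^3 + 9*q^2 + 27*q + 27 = (q + 3)*(q^2 + 6*q + 9) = (q + 3)^2*(q + 3)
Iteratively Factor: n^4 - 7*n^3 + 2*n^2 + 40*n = (n)*(n^3 - 7*n^2 + 2*n + 40) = n*(n + 2)*(n^2 - 9*n + 20) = n*(n - 4)*(n + 2)*(n - 5)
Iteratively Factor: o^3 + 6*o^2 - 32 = (o - 2)*(o^2 + 8*o + 16) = (o - 2)*(o + 4)*(o + 4)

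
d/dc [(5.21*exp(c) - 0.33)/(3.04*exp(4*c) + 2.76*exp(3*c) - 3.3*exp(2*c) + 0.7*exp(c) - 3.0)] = (-47.5152*exp(4*c) - 24.7464*exp(3*c) + 19.9254*exp(2*c) - 2.178*exp(c) - 15.399)*exp(c)/(9.2416*exp(8*c) + 16.7808*exp(7*c) - 12.4464*exp(6*c) - 13.96*exp(5*c) - 3.486*exp(4*c) - 21.18*exp(3*c) + 20.29*exp(2*c) - 4.2*exp(c) + 9.0)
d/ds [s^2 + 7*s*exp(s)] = 7*s*exp(s) + 2*s + 7*exp(s)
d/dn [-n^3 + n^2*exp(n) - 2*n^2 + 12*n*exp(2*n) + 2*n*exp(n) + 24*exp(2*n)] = n^2*exp(n) - 3*n^2 + 24*n*exp(2*n) + 4*n*exp(n) - 4*n + 60*exp(2*n) + 2*exp(n)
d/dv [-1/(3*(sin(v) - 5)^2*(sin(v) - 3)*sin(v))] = (4*cos(v) - 19/tan(v) + 15*cos(v)/sin(v)^2)/(3*(sin(v) - 5)^3*(sin(v) - 3)^2)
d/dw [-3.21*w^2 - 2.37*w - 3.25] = -6.42*w - 2.37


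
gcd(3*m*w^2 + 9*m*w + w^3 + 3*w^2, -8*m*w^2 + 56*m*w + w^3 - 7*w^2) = w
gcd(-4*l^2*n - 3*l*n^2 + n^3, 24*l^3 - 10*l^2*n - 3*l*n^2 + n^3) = 4*l - n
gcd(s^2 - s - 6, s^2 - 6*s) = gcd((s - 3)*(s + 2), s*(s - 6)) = 1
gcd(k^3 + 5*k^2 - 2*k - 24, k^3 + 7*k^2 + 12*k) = k^2 + 7*k + 12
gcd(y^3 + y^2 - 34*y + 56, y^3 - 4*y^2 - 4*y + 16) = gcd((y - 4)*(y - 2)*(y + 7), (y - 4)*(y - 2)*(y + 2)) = y^2 - 6*y + 8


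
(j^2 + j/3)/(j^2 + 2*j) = (j + 1/3)/(j + 2)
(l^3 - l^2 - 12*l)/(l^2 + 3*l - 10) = l*(l^2 - l - 12)/(l^2 + 3*l - 10)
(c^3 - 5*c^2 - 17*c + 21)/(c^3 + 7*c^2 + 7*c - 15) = (c - 7)/(c + 5)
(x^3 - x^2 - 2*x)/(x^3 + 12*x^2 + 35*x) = (x^2 - x - 2)/(x^2 + 12*x + 35)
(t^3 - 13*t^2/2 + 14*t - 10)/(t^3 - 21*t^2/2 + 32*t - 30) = (t - 2)/(t - 6)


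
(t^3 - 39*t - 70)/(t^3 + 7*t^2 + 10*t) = (t - 7)/t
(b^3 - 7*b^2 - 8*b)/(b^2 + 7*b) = (b^2 - 7*b - 8)/(b + 7)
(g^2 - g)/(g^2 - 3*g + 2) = g/(g - 2)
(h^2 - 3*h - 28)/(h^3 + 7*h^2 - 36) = (h^2 - 3*h - 28)/(h^3 + 7*h^2 - 36)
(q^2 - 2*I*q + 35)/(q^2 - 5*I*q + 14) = (q + 5*I)/(q + 2*I)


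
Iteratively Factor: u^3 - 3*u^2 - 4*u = (u + 1)*(u^2 - 4*u) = (u - 4)*(u + 1)*(u)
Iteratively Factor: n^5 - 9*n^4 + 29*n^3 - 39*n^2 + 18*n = (n - 1)*(n^4 - 8*n^3 + 21*n^2 - 18*n) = (n - 2)*(n - 1)*(n^3 - 6*n^2 + 9*n) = n*(n - 2)*(n - 1)*(n^2 - 6*n + 9) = n*(n - 3)*(n - 2)*(n - 1)*(n - 3)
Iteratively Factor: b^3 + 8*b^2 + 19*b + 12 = (b + 4)*(b^2 + 4*b + 3) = (b + 3)*(b + 4)*(b + 1)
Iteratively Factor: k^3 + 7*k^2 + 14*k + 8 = (k + 2)*(k^2 + 5*k + 4) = (k + 1)*(k + 2)*(k + 4)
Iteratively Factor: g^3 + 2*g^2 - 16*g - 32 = (g - 4)*(g^2 + 6*g + 8) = (g - 4)*(g + 2)*(g + 4)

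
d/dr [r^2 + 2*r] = 2*r + 2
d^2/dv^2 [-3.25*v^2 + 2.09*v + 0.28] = -6.50000000000000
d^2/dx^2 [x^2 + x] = 2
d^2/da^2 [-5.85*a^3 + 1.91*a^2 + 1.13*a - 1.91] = 3.82 - 35.1*a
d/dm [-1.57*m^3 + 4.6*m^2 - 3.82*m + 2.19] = -4.71*m^2 + 9.2*m - 3.82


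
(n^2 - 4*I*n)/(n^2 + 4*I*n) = (n - 4*I)/(n + 4*I)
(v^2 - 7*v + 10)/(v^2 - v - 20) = (v - 2)/(v + 4)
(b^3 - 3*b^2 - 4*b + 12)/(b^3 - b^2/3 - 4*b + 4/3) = 3*(b - 3)/(3*b - 1)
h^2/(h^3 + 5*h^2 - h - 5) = h^2/(h^3 + 5*h^2 - h - 5)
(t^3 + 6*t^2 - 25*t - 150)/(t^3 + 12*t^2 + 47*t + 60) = (t^2 + t - 30)/(t^2 + 7*t + 12)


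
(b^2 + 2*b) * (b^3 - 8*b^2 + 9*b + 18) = b^5 - 6*b^4 - 7*b^3 + 36*b^2 + 36*b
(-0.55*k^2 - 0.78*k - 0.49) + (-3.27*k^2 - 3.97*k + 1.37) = -3.82*k^2 - 4.75*k + 0.88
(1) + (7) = 8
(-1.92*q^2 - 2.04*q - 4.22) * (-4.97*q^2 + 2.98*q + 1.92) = 9.5424*q^4 + 4.4172*q^3 + 11.2078*q^2 - 16.4924*q - 8.1024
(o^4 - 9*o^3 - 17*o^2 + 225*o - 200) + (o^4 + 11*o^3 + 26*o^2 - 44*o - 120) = 2*o^4 + 2*o^3 + 9*o^2 + 181*o - 320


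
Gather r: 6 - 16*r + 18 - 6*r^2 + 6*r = -6*r^2 - 10*r + 24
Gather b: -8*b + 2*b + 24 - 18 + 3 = 9 - 6*b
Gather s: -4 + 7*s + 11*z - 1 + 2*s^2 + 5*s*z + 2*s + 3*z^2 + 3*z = 2*s^2 + s*(5*z + 9) + 3*z^2 + 14*z - 5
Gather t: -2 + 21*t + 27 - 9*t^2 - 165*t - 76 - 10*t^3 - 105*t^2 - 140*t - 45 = -10*t^3 - 114*t^2 - 284*t - 96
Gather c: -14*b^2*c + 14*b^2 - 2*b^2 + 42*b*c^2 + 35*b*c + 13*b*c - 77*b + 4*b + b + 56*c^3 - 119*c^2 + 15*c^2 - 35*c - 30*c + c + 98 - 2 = 12*b^2 - 72*b + 56*c^3 + c^2*(42*b - 104) + c*(-14*b^2 + 48*b - 64) + 96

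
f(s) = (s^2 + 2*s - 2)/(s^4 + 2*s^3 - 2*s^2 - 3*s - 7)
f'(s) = (2*s + 2)/(s^4 + 2*s^3 - 2*s^2 - 3*s - 7) + (s^2 + 2*s - 2)*(-4*s^3 - 6*s^2 + 4*s + 3)/(s^4 + 2*s^3 - 2*s^2 - 3*s - 7)^2 = (-2*s^5 - 8*s^4 + 13*s^2 - 22*s - 20)/(s^8 + 4*s^7 - 14*s^5 - 22*s^4 - 16*s^3 + 37*s^2 + 42*s + 49)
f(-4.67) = 0.04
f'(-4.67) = 0.02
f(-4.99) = 0.04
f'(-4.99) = 0.02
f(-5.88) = 0.03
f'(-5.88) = 0.01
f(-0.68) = 0.46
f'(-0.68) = -0.01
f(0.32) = 0.16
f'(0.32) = -0.39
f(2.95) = 0.13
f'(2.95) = -0.12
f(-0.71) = 0.46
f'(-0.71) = 0.01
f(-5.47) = 0.03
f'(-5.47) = 0.01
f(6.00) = 0.03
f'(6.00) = -0.00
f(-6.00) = 0.03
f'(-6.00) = 0.01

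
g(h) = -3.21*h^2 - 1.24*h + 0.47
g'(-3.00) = 18.02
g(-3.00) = -24.70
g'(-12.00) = 75.80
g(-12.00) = -446.89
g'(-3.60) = 21.87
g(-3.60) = -36.67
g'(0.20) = -2.52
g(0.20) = 0.09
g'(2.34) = -16.26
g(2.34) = -20.01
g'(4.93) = -32.89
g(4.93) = -83.66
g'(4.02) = -27.05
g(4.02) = -56.39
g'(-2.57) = 15.26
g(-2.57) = -17.54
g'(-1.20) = 6.46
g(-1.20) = -2.66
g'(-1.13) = 6.01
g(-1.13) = -2.23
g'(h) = -6.42*h - 1.24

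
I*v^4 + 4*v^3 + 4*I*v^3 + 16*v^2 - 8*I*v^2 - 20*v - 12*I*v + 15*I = (v + 5)*(v - 3*I)*(v - I)*(I*v - I)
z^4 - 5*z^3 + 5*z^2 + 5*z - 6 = (z - 3)*(z - 2)*(z - 1)*(z + 1)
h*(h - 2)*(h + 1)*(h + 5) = h^4 + 4*h^3 - 7*h^2 - 10*h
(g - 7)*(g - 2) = g^2 - 9*g + 14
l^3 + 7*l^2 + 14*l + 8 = (l + 1)*(l + 2)*(l + 4)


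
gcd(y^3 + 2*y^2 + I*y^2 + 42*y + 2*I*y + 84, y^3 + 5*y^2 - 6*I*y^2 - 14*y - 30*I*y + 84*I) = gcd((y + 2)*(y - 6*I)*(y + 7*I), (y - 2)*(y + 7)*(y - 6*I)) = y - 6*I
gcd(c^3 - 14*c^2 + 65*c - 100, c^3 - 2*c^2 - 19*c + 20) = c - 5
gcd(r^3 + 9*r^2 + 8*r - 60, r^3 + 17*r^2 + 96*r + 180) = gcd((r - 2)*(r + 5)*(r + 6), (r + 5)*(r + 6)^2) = r^2 + 11*r + 30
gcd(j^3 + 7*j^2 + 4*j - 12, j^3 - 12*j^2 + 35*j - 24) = j - 1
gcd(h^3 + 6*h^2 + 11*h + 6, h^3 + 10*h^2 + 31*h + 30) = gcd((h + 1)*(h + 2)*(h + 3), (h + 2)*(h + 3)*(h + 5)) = h^2 + 5*h + 6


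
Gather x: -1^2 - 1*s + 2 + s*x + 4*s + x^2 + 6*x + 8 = 3*s + x^2 + x*(s + 6) + 9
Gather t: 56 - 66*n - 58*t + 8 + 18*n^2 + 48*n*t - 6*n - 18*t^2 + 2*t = 18*n^2 - 72*n - 18*t^2 + t*(48*n - 56) + 64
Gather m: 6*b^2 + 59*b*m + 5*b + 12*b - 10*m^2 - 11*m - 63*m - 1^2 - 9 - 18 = 6*b^2 + 17*b - 10*m^2 + m*(59*b - 74) - 28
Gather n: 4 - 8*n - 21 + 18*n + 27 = 10*n + 10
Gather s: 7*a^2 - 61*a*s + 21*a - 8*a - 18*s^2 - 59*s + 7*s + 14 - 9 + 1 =7*a^2 + 13*a - 18*s^2 + s*(-61*a - 52) + 6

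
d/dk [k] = 1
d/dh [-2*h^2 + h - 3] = 1 - 4*h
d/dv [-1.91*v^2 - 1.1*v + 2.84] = -3.82*v - 1.1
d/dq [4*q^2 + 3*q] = 8*q + 3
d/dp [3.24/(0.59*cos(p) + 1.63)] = 1.9116*sin(p)/(0.59*cos(p) + 1.63)^2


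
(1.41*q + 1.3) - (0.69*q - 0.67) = 0.72*q + 1.97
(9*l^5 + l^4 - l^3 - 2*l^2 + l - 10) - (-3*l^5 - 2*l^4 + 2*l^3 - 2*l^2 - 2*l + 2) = 12*l^5 + 3*l^4 - 3*l^3 + 3*l - 12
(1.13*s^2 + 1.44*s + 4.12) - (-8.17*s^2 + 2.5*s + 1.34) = 9.3*s^2 - 1.06*s + 2.78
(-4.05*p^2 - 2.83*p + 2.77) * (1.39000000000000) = -5.6295*p^2 - 3.9337*p + 3.8503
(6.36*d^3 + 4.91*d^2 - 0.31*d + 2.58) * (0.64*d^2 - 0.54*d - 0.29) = 4.0704*d^5 - 0.292*d^4 - 4.6942*d^3 + 0.3947*d^2 - 1.3033*d - 0.7482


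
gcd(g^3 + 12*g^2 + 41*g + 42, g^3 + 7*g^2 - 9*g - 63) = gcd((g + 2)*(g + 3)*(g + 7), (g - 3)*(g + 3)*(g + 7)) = g^2 + 10*g + 21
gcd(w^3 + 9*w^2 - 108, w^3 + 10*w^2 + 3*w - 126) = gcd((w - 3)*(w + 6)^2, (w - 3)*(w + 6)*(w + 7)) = w^2 + 3*w - 18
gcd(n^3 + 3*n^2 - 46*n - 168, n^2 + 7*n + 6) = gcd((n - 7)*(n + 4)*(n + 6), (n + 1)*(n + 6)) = n + 6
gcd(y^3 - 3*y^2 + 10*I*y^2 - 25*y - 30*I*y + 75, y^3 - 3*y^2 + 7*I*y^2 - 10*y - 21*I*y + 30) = y^2 + y*(-3 + 5*I) - 15*I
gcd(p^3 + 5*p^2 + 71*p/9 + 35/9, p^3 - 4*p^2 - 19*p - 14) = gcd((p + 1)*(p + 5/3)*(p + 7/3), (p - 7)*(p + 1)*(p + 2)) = p + 1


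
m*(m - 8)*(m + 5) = m^3 - 3*m^2 - 40*m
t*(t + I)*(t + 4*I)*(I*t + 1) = I*t^4 - 4*t^3 + I*t^2 - 4*t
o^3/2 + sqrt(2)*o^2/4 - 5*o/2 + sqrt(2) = (o/2 + sqrt(2))*(o - sqrt(2))*(o - sqrt(2)/2)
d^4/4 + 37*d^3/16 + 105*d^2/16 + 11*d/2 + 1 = (d/4 + 1)*(d + 1/4)*(d + 1)*(d + 4)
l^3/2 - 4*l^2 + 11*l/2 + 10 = (l/2 + 1/2)*(l - 5)*(l - 4)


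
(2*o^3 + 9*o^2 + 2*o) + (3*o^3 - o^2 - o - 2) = 5*o^3 + 8*o^2 + o - 2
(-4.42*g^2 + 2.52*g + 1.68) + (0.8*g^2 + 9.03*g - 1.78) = -3.62*g^2 + 11.55*g - 0.1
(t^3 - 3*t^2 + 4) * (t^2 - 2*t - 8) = t^5 - 5*t^4 - 2*t^3 + 28*t^2 - 8*t - 32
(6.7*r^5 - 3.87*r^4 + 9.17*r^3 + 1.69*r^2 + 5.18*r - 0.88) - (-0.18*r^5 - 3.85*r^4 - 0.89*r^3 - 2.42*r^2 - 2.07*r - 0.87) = 6.88*r^5 - 0.02*r^4 + 10.06*r^3 + 4.11*r^2 + 7.25*r - 0.01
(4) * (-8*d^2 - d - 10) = -32*d^2 - 4*d - 40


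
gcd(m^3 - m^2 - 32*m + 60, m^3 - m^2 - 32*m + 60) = m^3 - m^2 - 32*m + 60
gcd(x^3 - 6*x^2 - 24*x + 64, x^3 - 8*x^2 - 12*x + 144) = x + 4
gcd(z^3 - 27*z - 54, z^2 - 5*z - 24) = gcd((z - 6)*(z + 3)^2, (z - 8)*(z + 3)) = z + 3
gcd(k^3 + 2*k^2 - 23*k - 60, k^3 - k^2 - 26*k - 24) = k + 4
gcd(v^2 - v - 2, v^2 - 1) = v + 1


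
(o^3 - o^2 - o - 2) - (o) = o^3 - o^2 - 2*o - 2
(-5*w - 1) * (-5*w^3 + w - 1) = 25*w^4 + 5*w^3 - 5*w^2 + 4*w + 1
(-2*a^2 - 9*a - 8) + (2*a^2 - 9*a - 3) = -18*a - 11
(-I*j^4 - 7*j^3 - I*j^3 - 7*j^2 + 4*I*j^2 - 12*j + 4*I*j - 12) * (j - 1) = -I*j^5 - 7*j^4 + 5*I*j^3 - 5*j^2 - 4*I*j + 12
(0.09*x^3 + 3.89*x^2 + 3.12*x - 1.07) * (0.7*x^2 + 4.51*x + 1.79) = 0.063*x^5 + 3.1289*x^4 + 19.889*x^3 + 20.2853*x^2 + 0.7591*x - 1.9153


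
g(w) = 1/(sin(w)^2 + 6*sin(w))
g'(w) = (-2*sin(w)*cos(w) - 6*cos(w))/(sin(w)^2 + 6*sin(w))^2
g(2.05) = 0.16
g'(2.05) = 0.10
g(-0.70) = -0.29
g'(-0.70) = -0.30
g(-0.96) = -0.24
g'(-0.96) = -0.14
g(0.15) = 1.09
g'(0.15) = -7.38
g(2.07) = 0.17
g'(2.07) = 0.10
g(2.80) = 0.47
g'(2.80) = 1.40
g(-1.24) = -0.21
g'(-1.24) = -0.06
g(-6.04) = 0.67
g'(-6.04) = -2.79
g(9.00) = 0.38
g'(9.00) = 0.89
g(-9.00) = -0.43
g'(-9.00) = 0.89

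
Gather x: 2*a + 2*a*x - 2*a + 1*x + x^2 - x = 2*a*x + x^2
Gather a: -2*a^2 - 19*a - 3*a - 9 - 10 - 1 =-2*a^2 - 22*a - 20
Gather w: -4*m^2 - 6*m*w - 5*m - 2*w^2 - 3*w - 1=-4*m^2 - 5*m - 2*w^2 + w*(-6*m - 3) - 1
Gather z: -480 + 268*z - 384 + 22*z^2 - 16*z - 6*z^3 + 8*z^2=-6*z^3 + 30*z^2 + 252*z - 864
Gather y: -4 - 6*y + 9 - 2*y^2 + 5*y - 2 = -2*y^2 - y + 3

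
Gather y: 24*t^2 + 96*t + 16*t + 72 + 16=24*t^2 + 112*t + 88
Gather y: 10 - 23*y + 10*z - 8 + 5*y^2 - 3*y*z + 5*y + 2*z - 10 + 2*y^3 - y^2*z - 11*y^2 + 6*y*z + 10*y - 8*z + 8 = 2*y^3 + y^2*(-z - 6) + y*(3*z - 8) + 4*z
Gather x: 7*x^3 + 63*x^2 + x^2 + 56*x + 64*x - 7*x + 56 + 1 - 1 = 7*x^3 + 64*x^2 + 113*x + 56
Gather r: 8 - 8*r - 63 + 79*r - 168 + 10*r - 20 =81*r - 243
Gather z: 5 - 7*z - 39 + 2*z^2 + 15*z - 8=2*z^2 + 8*z - 42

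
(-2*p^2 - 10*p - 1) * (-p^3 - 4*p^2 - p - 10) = 2*p^5 + 18*p^4 + 43*p^3 + 34*p^2 + 101*p + 10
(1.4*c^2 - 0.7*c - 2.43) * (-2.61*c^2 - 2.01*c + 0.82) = -3.654*c^4 - 0.987*c^3 + 8.8973*c^2 + 4.3103*c - 1.9926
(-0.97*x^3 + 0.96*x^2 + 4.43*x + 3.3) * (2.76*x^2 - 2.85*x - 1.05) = -2.6772*x^5 + 5.4141*x^4 + 10.5093*x^3 - 4.5255*x^2 - 14.0565*x - 3.465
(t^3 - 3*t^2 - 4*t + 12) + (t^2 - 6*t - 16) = t^3 - 2*t^2 - 10*t - 4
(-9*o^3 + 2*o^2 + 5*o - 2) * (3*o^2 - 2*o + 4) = -27*o^5 + 24*o^4 - 25*o^3 - 8*o^2 + 24*o - 8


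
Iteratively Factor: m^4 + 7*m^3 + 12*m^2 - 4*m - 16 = (m + 2)*(m^3 + 5*m^2 + 2*m - 8) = (m + 2)*(m + 4)*(m^2 + m - 2) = (m - 1)*(m + 2)*(m + 4)*(m + 2)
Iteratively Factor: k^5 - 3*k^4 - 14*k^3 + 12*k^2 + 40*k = (k)*(k^4 - 3*k^3 - 14*k^2 + 12*k + 40) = k*(k - 5)*(k^3 + 2*k^2 - 4*k - 8) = k*(k - 5)*(k + 2)*(k^2 - 4) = k*(k - 5)*(k + 2)^2*(k - 2)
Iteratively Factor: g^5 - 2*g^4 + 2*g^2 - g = (g - 1)*(g^4 - g^3 - g^2 + g) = (g - 1)^2*(g^3 - g) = g*(g - 1)^2*(g^2 - 1) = g*(g - 1)^3*(g + 1)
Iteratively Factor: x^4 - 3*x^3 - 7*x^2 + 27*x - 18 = (x + 3)*(x^3 - 6*x^2 + 11*x - 6) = (x - 3)*(x + 3)*(x^2 - 3*x + 2) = (x - 3)*(x - 2)*(x + 3)*(x - 1)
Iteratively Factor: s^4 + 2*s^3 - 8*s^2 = (s)*(s^3 + 2*s^2 - 8*s) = s^2*(s^2 + 2*s - 8) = s^2*(s - 2)*(s + 4)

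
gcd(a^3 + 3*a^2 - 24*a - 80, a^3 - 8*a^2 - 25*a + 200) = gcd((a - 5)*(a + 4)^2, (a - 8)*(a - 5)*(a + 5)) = a - 5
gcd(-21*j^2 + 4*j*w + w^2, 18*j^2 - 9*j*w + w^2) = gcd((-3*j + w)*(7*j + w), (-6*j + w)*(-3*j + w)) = -3*j + w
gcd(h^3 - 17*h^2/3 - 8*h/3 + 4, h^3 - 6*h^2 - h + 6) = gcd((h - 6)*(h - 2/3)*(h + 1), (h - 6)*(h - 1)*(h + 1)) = h^2 - 5*h - 6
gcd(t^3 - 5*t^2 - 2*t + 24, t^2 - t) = 1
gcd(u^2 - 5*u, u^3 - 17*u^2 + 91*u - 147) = 1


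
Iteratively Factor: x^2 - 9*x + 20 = (x - 4)*(x - 5)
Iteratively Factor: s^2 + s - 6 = (s + 3)*(s - 2)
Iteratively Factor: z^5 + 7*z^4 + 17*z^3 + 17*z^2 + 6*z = (z)*(z^4 + 7*z^3 + 17*z^2 + 17*z + 6) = z*(z + 1)*(z^3 + 6*z^2 + 11*z + 6) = z*(z + 1)*(z + 2)*(z^2 + 4*z + 3) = z*(z + 1)*(z + 2)*(z + 3)*(z + 1)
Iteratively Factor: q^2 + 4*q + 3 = (q + 3)*(q + 1)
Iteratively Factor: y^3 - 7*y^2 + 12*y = (y - 3)*(y^2 - 4*y) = (y - 4)*(y - 3)*(y)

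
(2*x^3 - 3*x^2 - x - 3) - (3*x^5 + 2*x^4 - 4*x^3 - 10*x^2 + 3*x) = -3*x^5 - 2*x^4 + 6*x^3 + 7*x^2 - 4*x - 3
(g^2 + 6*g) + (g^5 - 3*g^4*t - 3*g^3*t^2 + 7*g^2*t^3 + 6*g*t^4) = g^5 - 3*g^4*t - 3*g^3*t^2 + 7*g^2*t^3 + g^2 + 6*g*t^4 + 6*g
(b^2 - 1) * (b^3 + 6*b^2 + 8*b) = b^5 + 6*b^4 + 7*b^3 - 6*b^2 - 8*b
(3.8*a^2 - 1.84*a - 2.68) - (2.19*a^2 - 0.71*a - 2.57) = 1.61*a^2 - 1.13*a - 0.11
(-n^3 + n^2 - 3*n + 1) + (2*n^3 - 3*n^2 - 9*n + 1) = n^3 - 2*n^2 - 12*n + 2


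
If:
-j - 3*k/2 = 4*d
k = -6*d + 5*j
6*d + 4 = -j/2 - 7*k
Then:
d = 68/257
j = 40/257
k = -208/257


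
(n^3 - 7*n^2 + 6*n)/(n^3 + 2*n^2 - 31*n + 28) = n*(n - 6)/(n^2 + 3*n - 28)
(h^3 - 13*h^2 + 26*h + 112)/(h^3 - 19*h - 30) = (h^2 - 15*h + 56)/(h^2 - 2*h - 15)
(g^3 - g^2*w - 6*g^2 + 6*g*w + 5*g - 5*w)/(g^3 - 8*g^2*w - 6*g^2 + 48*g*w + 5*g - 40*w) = (-g + w)/(-g + 8*w)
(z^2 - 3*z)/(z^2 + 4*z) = (z - 3)/(z + 4)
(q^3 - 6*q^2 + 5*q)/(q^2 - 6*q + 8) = q*(q^2 - 6*q + 5)/(q^2 - 6*q + 8)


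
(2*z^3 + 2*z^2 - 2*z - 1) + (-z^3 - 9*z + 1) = z^3 + 2*z^2 - 11*z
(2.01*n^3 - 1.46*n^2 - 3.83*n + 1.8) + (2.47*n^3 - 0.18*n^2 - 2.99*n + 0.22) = 4.48*n^3 - 1.64*n^2 - 6.82*n + 2.02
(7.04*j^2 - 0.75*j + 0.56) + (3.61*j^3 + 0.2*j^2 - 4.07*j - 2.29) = 3.61*j^3 + 7.24*j^2 - 4.82*j - 1.73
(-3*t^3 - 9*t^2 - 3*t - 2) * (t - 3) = -3*t^4 + 24*t^2 + 7*t + 6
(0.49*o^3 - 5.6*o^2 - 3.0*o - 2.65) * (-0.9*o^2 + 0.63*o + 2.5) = -0.441*o^5 + 5.3487*o^4 + 0.397000000000001*o^3 - 13.505*o^2 - 9.1695*o - 6.625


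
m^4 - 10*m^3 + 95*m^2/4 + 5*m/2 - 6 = (m - 6)*(m - 4)*(m - 1/2)*(m + 1/2)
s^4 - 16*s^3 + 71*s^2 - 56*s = s*(s - 8)*(s - 7)*(s - 1)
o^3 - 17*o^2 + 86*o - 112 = (o - 8)*(o - 7)*(o - 2)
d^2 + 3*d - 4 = (d - 1)*(d + 4)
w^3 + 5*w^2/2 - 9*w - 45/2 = (w - 3)*(w + 5/2)*(w + 3)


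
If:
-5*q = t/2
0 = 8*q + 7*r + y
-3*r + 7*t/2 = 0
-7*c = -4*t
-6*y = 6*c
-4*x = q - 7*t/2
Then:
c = 0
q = 0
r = 0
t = 0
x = 0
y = 0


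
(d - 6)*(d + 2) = d^2 - 4*d - 12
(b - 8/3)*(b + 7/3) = b^2 - b/3 - 56/9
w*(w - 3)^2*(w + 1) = w^4 - 5*w^3 + 3*w^2 + 9*w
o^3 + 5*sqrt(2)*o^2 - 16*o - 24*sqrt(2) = (o - 2*sqrt(2))*(o + sqrt(2))*(o + 6*sqrt(2))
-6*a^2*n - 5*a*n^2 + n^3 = n*(-6*a + n)*(a + n)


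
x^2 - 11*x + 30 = (x - 6)*(x - 5)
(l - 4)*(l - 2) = l^2 - 6*l + 8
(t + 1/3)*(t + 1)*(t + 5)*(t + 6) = t^4 + 37*t^3/3 + 45*t^2 + 131*t/3 + 10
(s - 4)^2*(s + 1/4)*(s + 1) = s^4 - 27*s^3/4 + 25*s^2/4 + 18*s + 4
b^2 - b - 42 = (b - 7)*(b + 6)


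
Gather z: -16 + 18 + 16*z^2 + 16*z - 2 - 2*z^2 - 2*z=14*z^2 + 14*z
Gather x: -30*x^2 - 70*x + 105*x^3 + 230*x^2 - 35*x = 105*x^3 + 200*x^2 - 105*x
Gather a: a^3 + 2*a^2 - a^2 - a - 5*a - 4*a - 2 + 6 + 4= a^3 + a^2 - 10*a + 8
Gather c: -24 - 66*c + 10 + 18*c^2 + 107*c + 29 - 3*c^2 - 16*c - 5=15*c^2 + 25*c + 10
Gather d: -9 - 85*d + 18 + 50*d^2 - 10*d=50*d^2 - 95*d + 9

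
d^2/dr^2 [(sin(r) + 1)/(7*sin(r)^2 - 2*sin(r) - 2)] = 7*(-7*sin(r)^5 - 30*sin(r)^4 + 8*sin(r)^3 + 34*sin(r)^2 + 4)/(7*sin(r)^2 - 2*sin(r) - 2)^3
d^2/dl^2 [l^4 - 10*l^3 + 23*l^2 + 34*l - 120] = 12*l^2 - 60*l + 46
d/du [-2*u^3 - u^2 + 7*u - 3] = -6*u^2 - 2*u + 7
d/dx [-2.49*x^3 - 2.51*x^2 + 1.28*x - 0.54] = -7.47*x^2 - 5.02*x + 1.28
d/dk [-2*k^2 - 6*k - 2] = -4*k - 6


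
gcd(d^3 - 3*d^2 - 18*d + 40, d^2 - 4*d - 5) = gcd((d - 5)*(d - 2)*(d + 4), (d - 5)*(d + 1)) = d - 5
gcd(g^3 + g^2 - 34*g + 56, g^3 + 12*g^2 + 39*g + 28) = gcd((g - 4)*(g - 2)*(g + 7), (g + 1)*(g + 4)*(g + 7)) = g + 7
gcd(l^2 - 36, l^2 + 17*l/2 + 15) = l + 6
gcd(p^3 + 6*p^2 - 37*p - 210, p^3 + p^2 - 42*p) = p^2 + p - 42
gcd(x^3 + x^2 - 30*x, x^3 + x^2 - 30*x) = x^3 + x^2 - 30*x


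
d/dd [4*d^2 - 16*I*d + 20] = 8*d - 16*I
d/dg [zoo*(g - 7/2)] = zoo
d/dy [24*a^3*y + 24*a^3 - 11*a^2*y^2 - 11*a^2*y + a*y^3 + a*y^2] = a*(24*a^2 - 22*a*y - 11*a + 3*y^2 + 2*y)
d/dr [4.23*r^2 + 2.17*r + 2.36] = 8.46*r + 2.17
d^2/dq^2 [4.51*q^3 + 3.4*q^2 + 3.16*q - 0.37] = 27.06*q + 6.8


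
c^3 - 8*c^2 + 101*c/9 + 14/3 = (c - 6)*(c - 7/3)*(c + 1/3)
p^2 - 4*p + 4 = (p - 2)^2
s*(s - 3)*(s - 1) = s^3 - 4*s^2 + 3*s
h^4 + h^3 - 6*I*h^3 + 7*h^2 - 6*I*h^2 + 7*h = h*(h + 1)*(h - 7*I)*(h + I)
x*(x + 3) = x^2 + 3*x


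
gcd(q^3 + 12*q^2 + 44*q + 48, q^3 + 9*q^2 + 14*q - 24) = q^2 + 10*q + 24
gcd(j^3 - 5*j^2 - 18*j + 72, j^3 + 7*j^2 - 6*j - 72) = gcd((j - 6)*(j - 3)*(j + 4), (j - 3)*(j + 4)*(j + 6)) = j^2 + j - 12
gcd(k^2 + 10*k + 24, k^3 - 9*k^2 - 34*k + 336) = k + 6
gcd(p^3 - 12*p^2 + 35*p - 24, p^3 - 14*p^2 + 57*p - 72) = p^2 - 11*p + 24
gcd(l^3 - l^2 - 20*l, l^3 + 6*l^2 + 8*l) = l^2 + 4*l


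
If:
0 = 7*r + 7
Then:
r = -1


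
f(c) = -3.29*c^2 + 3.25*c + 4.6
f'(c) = 3.25 - 6.58*c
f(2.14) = -3.51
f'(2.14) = -10.83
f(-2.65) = -27.12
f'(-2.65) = 20.69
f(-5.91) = -129.52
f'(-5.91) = 42.14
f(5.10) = -64.40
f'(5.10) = -30.31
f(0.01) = 4.63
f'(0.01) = 3.18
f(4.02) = -35.50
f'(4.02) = -23.20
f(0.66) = 5.31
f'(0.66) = -1.09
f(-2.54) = -24.88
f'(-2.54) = 19.96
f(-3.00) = -34.76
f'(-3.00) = 22.99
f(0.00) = 4.60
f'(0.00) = 3.25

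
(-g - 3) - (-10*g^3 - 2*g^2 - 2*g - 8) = 10*g^3 + 2*g^2 + g + 5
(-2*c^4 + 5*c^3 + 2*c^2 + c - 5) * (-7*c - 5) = 14*c^5 - 25*c^4 - 39*c^3 - 17*c^2 + 30*c + 25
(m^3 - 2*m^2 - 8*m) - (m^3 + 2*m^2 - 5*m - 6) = -4*m^2 - 3*m + 6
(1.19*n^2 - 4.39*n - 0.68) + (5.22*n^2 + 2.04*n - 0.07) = 6.41*n^2 - 2.35*n - 0.75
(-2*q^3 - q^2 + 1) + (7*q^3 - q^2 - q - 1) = 5*q^3 - 2*q^2 - q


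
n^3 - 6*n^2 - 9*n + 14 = (n - 7)*(n - 1)*(n + 2)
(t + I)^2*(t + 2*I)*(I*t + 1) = I*t^4 - 3*t^3 - I*t^2 - 3*t - 2*I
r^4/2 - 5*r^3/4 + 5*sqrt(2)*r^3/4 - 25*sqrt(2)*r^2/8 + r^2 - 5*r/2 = r*(r/2 + sqrt(2))*(r - 5/2)*(r + sqrt(2)/2)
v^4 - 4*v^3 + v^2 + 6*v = v*(v - 3)*(v - 2)*(v + 1)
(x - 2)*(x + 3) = x^2 + x - 6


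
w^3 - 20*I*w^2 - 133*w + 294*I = (w - 7*I)^2*(w - 6*I)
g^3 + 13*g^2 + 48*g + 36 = (g + 1)*(g + 6)^2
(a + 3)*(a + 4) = a^2 + 7*a + 12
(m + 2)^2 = m^2 + 4*m + 4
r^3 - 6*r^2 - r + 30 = (r - 5)*(r - 3)*(r + 2)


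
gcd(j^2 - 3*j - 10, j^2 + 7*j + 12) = 1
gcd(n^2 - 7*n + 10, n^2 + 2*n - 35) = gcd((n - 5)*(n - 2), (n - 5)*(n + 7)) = n - 5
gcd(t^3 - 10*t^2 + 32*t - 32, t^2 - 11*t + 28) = t - 4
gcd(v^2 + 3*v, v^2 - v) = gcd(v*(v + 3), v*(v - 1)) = v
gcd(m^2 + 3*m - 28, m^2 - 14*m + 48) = 1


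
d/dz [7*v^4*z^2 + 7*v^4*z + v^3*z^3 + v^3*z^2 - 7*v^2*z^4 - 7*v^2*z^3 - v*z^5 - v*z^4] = v*(14*v^3*z + 7*v^3 + 3*v^2*z^2 + 2*v^2*z - 28*v*z^3 - 21*v*z^2 - 5*z^4 - 4*z^3)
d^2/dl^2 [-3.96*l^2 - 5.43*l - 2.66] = -7.92000000000000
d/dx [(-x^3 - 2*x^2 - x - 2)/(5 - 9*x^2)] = (9*x^4 - 24*x^2 - 56*x - 5)/(81*x^4 - 90*x^2 + 25)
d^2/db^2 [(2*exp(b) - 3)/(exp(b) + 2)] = 7*(2 - exp(b))*exp(b)/(exp(3*b) + 6*exp(2*b) + 12*exp(b) + 8)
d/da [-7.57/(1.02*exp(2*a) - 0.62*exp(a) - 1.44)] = (15.4428*exp(a) - 4.6934)*exp(a)/(-1.02*exp(2*a) + 0.62*exp(a) + 1.44)^2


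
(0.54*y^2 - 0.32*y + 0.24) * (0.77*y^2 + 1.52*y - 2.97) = 0.4158*y^4 + 0.5744*y^3 - 1.9054*y^2 + 1.3152*y - 0.7128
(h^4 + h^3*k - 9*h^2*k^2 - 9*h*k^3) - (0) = h^4 + h^3*k - 9*h^2*k^2 - 9*h*k^3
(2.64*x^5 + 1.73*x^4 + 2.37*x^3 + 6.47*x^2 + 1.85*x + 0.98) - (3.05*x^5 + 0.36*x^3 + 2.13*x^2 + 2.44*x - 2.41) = -0.41*x^5 + 1.73*x^4 + 2.01*x^3 + 4.34*x^2 - 0.59*x + 3.39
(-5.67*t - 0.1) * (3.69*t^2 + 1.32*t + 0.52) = -20.9223*t^3 - 7.8534*t^2 - 3.0804*t - 0.052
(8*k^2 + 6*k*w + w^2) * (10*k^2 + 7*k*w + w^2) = 80*k^4 + 116*k^3*w + 60*k^2*w^2 + 13*k*w^3 + w^4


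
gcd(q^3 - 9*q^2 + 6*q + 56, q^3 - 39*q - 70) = q^2 - 5*q - 14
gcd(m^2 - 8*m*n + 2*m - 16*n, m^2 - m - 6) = m + 2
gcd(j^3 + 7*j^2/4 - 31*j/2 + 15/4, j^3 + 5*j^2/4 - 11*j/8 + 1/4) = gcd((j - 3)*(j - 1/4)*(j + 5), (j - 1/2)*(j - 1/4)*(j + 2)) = j - 1/4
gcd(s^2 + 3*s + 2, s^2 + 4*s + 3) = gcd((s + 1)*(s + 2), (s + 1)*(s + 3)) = s + 1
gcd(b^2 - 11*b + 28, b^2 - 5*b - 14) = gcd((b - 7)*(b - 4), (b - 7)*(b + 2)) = b - 7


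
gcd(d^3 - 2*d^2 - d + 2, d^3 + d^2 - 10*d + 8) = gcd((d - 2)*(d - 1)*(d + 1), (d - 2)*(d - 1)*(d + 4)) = d^2 - 3*d + 2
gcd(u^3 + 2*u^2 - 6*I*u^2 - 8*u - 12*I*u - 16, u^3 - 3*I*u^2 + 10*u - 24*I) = u^2 - 6*I*u - 8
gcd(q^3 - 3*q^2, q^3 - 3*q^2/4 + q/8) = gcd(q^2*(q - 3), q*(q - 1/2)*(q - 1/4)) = q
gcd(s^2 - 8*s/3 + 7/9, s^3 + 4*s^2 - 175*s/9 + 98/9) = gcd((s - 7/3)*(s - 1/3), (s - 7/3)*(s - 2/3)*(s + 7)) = s - 7/3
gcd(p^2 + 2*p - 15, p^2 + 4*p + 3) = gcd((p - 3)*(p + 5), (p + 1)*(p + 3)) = 1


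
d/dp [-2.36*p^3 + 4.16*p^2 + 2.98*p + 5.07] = -7.08*p^2 + 8.32*p + 2.98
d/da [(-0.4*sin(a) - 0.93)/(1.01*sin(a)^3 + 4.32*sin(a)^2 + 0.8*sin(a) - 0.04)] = (0.808*sin(a)^3 + 4.5459*sin(a)^2 + 8.0352*sin(a) + 0.76)*cos(a)/(1.0201*sin(a)^6 + 8.7264*sin(a)^5 + 20.2784*sin(a)^4 + 6.8312*sin(a)^3 + 0.2944*sin(a)^2 - 0.064*sin(a) + 0.0016)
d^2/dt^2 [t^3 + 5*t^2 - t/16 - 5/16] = 6*t + 10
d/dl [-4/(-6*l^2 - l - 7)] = 4*(-12*l - 1)/(6*l^2 + l + 7)^2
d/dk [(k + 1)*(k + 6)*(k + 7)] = 3*k^2 + 28*k + 55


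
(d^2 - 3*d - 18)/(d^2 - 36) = (d + 3)/(d + 6)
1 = 1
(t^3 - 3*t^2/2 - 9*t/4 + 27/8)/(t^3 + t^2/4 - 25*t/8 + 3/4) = (4*t^2 - 9)/(4*t^2 + 7*t - 2)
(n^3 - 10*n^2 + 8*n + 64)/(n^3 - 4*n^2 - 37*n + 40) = (n^2 - 2*n - 8)/(n^2 + 4*n - 5)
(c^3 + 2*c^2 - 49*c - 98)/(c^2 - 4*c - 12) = (c^2 - 49)/(c - 6)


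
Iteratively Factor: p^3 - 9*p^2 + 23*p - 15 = (p - 3)*(p^2 - 6*p + 5) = (p - 5)*(p - 3)*(p - 1)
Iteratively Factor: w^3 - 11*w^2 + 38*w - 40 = (w - 5)*(w^2 - 6*w + 8) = (w - 5)*(w - 2)*(w - 4)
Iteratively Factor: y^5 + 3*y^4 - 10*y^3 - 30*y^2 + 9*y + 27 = (y - 3)*(y^4 + 6*y^3 + 8*y^2 - 6*y - 9) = (y - 3)*(y + 1)*(y^3 + 5*y^2 + 3*y - 9) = (y - 3)*(y - 1)*(y + 1)*(y^2 + 6*y + 9) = (y - 3)*(y - 1)*(y + 1)*(y + 3)*(y + 3)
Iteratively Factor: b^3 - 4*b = (b)*(b^2 - 4) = b*(b - 2)*(b + 2)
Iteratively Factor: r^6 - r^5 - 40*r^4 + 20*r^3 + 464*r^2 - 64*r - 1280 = (r - 5)*(r^5 + 4*r^4 - 20*r^3 - 80*r^2 + 64*r + 256) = (r - 5)*(r - 2)*(r^4 + 6*r^3 - 8*r^2 - 96*r - 128) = (r - 5)*(r - 2)*(r + 4)*(r^3 + 2*r^2 - 16*r - 32) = (r - 5)*(r - 2)*(r + 2)*(r + 4)*(r^2 - 16) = (r - 5)*(r - 2)*(r + 2)*(r + 4)^2*(r - 4)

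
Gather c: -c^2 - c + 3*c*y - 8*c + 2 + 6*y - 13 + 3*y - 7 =-c^2 + c*(3*y - 9) + 9*y - 18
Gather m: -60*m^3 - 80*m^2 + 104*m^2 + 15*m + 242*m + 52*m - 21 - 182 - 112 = -60*m^3 + 24*m^2 + 309*m - 315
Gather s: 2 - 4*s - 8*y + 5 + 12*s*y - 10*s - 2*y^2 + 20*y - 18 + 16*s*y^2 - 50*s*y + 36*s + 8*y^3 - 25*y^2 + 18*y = s*(16*y^2 - 38*y + 22) + 8*y^3 - 27*y^2 + 30*y - 11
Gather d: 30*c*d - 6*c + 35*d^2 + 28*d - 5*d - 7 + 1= -6*c + 35*d^2 + d*(30*c + 23) - 6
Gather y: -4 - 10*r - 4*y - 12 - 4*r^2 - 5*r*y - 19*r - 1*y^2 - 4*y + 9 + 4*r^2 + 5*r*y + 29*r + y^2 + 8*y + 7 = 0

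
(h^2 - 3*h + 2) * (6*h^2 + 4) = 6*h^4 - 18*h^3 + 16*h^2 - 12*h + 8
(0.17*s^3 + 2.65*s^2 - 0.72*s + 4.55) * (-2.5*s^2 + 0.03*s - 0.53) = -0.425*s^5 - 6.6199*s^4 + 1.7894*s^3 - 12.8011*s^2 + 0.5181*s - 2.4115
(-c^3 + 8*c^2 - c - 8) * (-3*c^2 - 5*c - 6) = 3*c^5 - 19*c^4 - 31*c^3 - 19*c^2 + 46*c + 48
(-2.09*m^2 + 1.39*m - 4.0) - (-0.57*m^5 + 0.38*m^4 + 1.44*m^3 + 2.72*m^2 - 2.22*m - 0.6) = 0.57*m^5 - 0.38*m^4 - 1.44*m^3 - 4.81*m^2 + 3.61*m - 3.4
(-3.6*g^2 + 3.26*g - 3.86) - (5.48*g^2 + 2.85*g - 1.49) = -9.08*g^2 + 0.41*g - 2.37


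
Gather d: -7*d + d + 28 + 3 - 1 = 30 - 6*d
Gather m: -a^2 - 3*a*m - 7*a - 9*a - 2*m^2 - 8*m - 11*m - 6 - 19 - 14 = -a^2 - 16*a - 2*m^2 + m*(-3*a - 19) - 39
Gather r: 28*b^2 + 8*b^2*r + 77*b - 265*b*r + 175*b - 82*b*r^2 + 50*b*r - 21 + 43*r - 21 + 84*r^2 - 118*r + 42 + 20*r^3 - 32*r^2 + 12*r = 28*b^2 + 252*b + 20*r^3 + r^2*(52 - 82*b) + r*(8*b^2 - 215*b - 63)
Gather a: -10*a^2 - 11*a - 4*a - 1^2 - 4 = -10*a^2 - 15*a - 5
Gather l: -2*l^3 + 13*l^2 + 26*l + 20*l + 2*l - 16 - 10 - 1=-2*l^3 + 13*l^2 + 48*l - 27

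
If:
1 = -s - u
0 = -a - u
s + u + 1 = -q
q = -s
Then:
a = 1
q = 0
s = 0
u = -1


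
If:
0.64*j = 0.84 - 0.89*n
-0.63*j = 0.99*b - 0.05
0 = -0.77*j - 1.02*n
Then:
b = 16.83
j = -26.36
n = 19.90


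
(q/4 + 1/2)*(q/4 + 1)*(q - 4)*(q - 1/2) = q^4/16 + 3*q^3/32 - 17*q^2/16 - 3*q/2 + 1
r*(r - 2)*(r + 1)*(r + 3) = r^4 + 2*r^3 - 5*r^2 - 6*r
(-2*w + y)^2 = 4*w^2 - 4*w*y + y^2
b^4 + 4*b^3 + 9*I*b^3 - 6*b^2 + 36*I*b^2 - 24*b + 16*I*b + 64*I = (b + 4)*(b - I)*(b + 2*I)*(b + 8*I)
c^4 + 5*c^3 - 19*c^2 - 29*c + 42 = (c - 3)*(c - 1)*(c + 2)*(c + 7)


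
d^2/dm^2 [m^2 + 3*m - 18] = 2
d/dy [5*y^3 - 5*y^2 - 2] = 5*y*(3*y - 2)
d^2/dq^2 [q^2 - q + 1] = 2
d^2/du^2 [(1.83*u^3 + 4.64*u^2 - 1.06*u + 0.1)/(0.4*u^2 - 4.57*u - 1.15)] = (94.746974*u^3 + 70.60779*u^2 + 10.49865*u + 27.68344)/(0.064*u^6 - 2.1936*u^5 + 24.50988*u^4 - 82.830793*u^3 - 70.465905*u^2 - 18.131475*u - 1.520875)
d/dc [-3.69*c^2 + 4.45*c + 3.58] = 4.45 - 7.38*c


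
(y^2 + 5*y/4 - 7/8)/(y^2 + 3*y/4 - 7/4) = (y - 1/2)/(y - 1)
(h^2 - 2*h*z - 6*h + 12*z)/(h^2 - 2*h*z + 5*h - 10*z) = (h - 6)/(h + 5)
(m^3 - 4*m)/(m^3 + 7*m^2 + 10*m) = (m - 2)/(m + 5)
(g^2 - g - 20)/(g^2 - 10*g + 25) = (g + 4)/(g - 5)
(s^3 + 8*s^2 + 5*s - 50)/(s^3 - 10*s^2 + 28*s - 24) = (s^2 + 10*s + 25)/(s^2 - 8*s + 12)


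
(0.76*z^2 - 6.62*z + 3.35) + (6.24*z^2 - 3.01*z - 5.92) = 7.0*z^2 - 9.63*z - 2.57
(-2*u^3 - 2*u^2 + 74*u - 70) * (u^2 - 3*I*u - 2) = -2*u^5 - 2*u^4 + 6*I*u^4 + 78*u^3 + 6*I*u^3 - 66*u^2 - 222*I*u^2 - 148*u + 210*I*u + 140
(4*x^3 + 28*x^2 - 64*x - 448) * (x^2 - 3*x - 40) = 4*x^5 + 16*x^4 - 308*x^3 - 1376*x^2 + 3904*x + 17920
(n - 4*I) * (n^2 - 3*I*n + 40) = n^3 - 7*I*n^2 + 28*n - 160*I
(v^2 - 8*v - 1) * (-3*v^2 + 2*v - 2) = -3*v^4 + 26*v^3 - 15*v^2 + 14*v + 2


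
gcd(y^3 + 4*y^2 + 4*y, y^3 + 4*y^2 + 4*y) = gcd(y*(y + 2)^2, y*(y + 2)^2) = y^3 + 4*y^2 + 4*y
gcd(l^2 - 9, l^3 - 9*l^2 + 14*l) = 1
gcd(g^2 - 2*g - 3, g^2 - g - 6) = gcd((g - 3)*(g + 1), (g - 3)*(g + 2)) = g - 3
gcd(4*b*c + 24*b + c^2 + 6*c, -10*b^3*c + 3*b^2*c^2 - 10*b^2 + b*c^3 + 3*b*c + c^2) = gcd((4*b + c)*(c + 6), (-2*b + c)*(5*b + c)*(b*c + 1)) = 1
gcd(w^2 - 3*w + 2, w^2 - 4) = w - 2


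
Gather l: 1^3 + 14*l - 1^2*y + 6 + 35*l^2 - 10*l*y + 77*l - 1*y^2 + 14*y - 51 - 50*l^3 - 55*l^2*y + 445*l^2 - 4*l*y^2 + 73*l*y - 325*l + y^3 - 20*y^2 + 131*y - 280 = -50*l^3 + l^2*(480 - 55*y) + l*(-4*y^2 + 63*y - 234) + y^3 - 21*y^2 + 144*y - 324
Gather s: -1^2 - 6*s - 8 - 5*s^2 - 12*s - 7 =-5*s^2 - 18*s - 16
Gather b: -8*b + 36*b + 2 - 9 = 28*b - 7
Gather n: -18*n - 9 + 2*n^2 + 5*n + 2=2*n^2 - 13*n - 7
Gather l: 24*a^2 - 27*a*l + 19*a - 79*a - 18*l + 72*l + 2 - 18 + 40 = 24*a^2 - 60*a + l*(54 - 27*a) + 24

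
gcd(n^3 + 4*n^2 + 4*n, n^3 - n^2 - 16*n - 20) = n^2 + 4*n + 4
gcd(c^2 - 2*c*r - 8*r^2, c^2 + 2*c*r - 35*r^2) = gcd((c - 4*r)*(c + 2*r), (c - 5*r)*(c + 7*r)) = 1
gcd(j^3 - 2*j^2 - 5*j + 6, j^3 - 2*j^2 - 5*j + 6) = j^3 - 2*j^2 - 5*j + 6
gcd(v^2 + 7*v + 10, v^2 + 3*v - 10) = v + 5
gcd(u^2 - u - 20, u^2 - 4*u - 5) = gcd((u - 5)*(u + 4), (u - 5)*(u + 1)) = u - 5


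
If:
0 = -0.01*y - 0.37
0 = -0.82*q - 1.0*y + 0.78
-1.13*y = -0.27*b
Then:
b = -154.85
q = 46.07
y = -37.00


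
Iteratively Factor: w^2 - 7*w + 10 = (w - 2)*(w - 5)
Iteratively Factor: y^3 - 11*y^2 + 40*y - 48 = (y - 3)*(y^2 - 8*y + 16) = (y - 4)*(y - 3)*(y - 4)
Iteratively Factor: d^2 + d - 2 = (d - 1)*(d + 2)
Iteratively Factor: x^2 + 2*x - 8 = (x + 4)*(x - 2)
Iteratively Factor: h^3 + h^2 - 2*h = (h - 1)*(h^2 + 2*h) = h*(h - 1)*(h + 2)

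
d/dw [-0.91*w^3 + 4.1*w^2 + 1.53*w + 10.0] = -2.73*w^2 + 8.2*w + 1.53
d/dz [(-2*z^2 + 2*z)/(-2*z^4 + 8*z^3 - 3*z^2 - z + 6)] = 4*(-2*z^5 + 7*z^4 - 8*z^3 + 2*z^2 - 6*z + 3)/(4*z^8 - 32*z^7 + 76*z^6 - 44*z^5 - 31*z^4 + 102*z^3 - 35*z^2 - 12*z + 36)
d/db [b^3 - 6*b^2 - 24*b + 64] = 3*b^2 - 12*b - 24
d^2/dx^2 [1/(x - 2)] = 2/(x - 2)^3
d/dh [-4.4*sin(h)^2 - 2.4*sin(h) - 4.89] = -(8.8*sin(h) + 2.4)*cos(h)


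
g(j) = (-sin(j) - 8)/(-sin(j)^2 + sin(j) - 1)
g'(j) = (2*sin(j)*cos(j) - cos(j))*(-sin(j) - 8)/(-sin(j)^2 + sin(j) - 1)^2 - cos(j)/(-sin(j)^2 + sin(j) - 1)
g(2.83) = 10.55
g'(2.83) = -6.14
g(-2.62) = 4.30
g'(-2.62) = -4.75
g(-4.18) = 10.06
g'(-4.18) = 3.62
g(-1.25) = 2.47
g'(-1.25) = 0.90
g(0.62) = 11.34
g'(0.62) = -0.90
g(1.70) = 9.07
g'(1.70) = 1.03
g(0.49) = 11.28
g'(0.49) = 1.95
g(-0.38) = 5.06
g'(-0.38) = 6.04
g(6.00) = 5.69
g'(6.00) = 6.98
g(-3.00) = 6.77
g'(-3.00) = -8.25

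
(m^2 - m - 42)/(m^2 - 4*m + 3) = (m^2 - m - 42)/(m^2 - 4*m + 3)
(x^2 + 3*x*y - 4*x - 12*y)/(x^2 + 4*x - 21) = (x^2 + 3*x*y - 4*x - 12*y)/(x^2 + 4*x - 21)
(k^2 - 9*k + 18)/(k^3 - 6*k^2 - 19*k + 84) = (k - 6)/(k^2 - 3*k - 28)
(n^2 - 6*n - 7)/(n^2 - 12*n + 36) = (n^2 - 6*n - 7)/(n^2 - 12*n + 36)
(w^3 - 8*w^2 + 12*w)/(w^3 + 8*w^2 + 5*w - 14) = w*(w^2 - 8*w + 12)/(w^3 + 8*w^2 + 5*w - 14)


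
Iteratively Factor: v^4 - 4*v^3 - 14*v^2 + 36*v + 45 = (v + 1)*(v^3 - 5*v^2 - 9*v + 45) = (v - 3)*(v + 1)*(v^2 - 2*v - 15) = (v - 3)*(v + 1)*(v + 3)*(v - 5)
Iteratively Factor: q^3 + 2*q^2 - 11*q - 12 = (q + 4)*(q^2 - 2*q - 3) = (q - 3)*(q + 4)*(q + 1)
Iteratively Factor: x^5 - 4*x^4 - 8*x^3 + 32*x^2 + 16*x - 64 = (x - 2)*(x^4 - 2*x^3 - 12*x^2 + 8*x + 32) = (x - 2)^2*(x^3 - 12*x - 16) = (x - 2)^2*(x + 2)*(x^2 - 2*x - 8) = (x - 2)^2*(x + 2)^2*(x - 4)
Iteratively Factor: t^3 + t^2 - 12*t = (t + 4)*(t^2 - 3*t) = t*(t + 4)*(t - 3)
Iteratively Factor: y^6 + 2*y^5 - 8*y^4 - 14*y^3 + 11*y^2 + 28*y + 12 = (y + 1)*(y^5 + y^4 - 9*y^3 - 5*y^2 + 16*y + 12) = (y - 2)*(y + 1)*(y^4 + 3*y^3 - 3*y^2 - 11*y - 6) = (y - 2)*(y + 1)^2*(y^3 + 2*y^2 - 5*y - 6) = (y - 2)*(y + 1)^2*(y + 3)*(y^2 - y - 2) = (y - 2)*(y + 1)^3*(y + 3)*(y - 2)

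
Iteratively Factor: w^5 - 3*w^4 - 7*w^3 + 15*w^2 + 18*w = (w + 1)*(w^4 - 4*w^3 - 3*w^2 + 18*w) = (w + 1)*(w + 2)*(w^3 - 6*w^2 + 9*w) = w*(w + 1)*(w + 2)*(w^2 - 6*w + 9) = w*(w - 3)*(w + 1)*(w + 2)*(w - 3)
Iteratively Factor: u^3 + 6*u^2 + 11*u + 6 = (u + 3)*(u^2 + 3*u + 2) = (u + 2)*(u + 3)*(u + 1)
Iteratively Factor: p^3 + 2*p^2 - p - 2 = (p + 2)*(p^2 - 1) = (p + 1)*(p + 2)*(p - 1)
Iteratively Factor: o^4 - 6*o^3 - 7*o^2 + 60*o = (o - 4)*(o^3 - 2*o^2 - 15*o) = (o - 4)*(o + 3)*(o^2 - 5*o) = o*(o - 4)*(o + 3)*(o - 5)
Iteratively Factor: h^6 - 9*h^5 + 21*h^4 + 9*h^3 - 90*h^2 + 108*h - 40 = (h - 2)*(h^5 - 7*h^4 + 7*h^3 + 23*h^2 - 44*h + 20) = (h - 2)*(h - 1)*(h^4 - 6*h^3 + h^2 + 24*h - 20) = (h - 2)*(h - 1)*(h + 2)*(h^3 - 8*h^2 + 17*h - 10) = (h - 2)^2*(h - 1)*(h + 2)*(h^2 - 6*h + 5) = (h - 5)*(h - 2)^2*(h - 1)*(h + 2)*(h - 1)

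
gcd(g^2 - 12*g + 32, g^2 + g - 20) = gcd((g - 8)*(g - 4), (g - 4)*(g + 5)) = g - 4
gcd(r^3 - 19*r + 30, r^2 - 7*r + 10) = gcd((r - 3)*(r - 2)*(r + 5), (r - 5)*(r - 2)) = r - 2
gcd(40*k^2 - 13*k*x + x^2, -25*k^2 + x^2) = -5*k + x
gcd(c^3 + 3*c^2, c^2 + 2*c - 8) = 1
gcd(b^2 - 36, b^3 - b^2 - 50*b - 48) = b + 6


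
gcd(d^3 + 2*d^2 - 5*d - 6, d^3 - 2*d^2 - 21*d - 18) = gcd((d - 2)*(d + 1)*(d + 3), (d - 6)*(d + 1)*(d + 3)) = d^2 + 4*d + 3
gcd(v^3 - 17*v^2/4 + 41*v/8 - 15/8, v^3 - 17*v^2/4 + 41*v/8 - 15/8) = v^3 - 17*v^2/4 + 41*v/8 - 15/8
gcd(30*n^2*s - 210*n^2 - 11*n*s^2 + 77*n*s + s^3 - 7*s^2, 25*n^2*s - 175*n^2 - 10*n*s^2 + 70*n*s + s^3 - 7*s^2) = -5*n*s + 35*n + s^2 - 7*s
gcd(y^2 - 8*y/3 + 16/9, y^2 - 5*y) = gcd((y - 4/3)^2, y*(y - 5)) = 1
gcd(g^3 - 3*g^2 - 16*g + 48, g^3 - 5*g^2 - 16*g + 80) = g^2 - 16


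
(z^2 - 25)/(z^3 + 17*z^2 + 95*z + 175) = (z - 5)/(z^2 + 12*z + 35)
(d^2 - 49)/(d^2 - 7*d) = (d + 7)/d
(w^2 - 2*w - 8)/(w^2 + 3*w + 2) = (w - 4)/(w + 1)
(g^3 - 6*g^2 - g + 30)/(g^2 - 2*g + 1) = (g^3 - 6*g^2 - g + 30)/(g^2 - 2*g + 1)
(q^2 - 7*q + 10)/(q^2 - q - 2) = (q - 5)/(q + 1)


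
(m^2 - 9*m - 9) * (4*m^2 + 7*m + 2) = 4*m^4 - 29*m^3 - 97*m^2 - 81*m - 18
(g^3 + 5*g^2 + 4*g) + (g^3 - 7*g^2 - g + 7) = 2*g^3 - 2*g^2 + 3*g + 7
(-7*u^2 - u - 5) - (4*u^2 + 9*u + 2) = -11*u^2 - 10*u - 7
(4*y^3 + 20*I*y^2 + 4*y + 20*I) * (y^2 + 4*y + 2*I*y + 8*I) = 4*y^5 + 16*y^4 + 28*I*y^4 - 36*y^3 + 112*I*y^3 - 144*y^2 + 28*I*y^2 - 40*y + 112*I*y - 160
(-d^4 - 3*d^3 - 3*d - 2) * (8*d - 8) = -8*d^5 - 16*d^4 + 24*d^3 - 24*d^2 + 8*d + 16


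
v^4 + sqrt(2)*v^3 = v^3*(v + sqrt(2))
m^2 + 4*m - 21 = (m - 3)*(m + 7)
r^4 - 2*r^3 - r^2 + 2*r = r*(r - 2)*(r - 1)*(r + 1)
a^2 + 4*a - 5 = (a - 1)*(a + 5)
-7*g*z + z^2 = z*(-7*g + z)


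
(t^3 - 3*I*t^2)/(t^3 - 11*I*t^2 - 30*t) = t*(-t + 3*I)/(-t^2 + 11*I*t + 30)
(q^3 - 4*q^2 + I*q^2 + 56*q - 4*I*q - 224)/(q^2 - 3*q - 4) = (q^2 + I*q + 56)/(q + 1)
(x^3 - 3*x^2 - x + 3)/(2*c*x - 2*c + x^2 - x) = (x^2 - 2*x - 3)/(2*c + x)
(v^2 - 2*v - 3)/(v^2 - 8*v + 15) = (v + 1)/(v - 5)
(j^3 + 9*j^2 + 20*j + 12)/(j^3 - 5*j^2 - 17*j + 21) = (j^3 + 9*j^2 + 20*j + 12)/(j^3 - 5*j^2 - 17*j + 21)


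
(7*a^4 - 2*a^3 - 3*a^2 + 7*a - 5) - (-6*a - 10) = 7*a^4 - 2*a^3 - 3*a^2 + 13*a + 5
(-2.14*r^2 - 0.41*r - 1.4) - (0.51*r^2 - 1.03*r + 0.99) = -2.65*r^2 + 0.62*r - 2.39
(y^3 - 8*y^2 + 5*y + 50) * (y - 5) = y^4 - 13*y^3 + 45*y^2 + 25*y - 250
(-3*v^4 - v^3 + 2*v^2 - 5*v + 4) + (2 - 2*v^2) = -3*v^4 - v^3 - 5*v + 6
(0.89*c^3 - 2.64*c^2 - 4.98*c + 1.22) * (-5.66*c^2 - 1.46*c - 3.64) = -5.0374*c^5 + 13.643*c^4 + 28.8016*c^3 + 9.9752*c^2 + 16.346*c - 4.4408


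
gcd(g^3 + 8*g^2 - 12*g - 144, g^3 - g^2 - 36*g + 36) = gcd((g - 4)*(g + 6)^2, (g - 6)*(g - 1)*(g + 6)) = g + 6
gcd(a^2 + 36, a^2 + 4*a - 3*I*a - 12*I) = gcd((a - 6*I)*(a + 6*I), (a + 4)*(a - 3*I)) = 1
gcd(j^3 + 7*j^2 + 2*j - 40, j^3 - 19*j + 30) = j^2 + 3*j - 10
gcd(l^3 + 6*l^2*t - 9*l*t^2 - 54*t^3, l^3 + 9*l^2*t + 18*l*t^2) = l^2 + 9*l*t + 18*t^2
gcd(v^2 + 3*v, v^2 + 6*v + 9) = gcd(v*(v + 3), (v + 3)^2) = v + 3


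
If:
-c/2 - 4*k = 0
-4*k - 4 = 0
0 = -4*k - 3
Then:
No Solution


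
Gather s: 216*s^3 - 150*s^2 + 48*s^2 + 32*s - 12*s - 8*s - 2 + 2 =216*s^3 - 102*s^2 + 12*s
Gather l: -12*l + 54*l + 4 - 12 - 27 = 42*l - 35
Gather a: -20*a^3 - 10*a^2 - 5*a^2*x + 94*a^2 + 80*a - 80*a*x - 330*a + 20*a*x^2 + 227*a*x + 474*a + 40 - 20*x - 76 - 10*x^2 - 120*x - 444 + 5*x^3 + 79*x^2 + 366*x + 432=-20*a^3 + a^2*(84 - 5*x) + a*(20*x^2 + 147*x + 224) + 5*x^3 + 69*x^2 + 226*x - 48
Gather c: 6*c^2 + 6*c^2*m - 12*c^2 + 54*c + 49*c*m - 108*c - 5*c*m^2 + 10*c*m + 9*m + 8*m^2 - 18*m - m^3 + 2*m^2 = c^2*(6*m - 6) + c*(-5*m^2 + 59*m - 54) - m^3 + 10*m^2 - 9*m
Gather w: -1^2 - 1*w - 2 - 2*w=-3*w - 3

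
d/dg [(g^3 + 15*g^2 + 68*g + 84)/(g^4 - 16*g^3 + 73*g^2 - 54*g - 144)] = (-g^6 - 30*g^5 + 109*g^4 + 1732*g^3 - 2174*g^2 - 16584*g - 5256)/(g^8 - 32*g^7 + 402*g^6 - 2444*g^5 + 6769*g^4 - 3276*g^3 - 18108*g^2 + 15552*g + 20736)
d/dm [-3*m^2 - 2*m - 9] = -6*m - 2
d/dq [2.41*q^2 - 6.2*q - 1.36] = 4.82*q - 6.2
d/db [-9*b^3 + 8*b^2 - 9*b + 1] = -27*b^2 + 16*b - 9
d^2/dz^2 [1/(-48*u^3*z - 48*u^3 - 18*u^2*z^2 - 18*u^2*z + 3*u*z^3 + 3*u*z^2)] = 2*((6*u - 3*z - 1)*(16*u^2*z + 16*u^2 + 6*u*z^2 + 6*u*z - z^3 - z^2) - (16*u^2 + 12*u*z + 6*u - 3*z^2 - 2*z)^2)/(3*u*(16*u^2*z + 16*u^2 + 6*u*z^2 + 6*u*z - z^3 - z^2)^3)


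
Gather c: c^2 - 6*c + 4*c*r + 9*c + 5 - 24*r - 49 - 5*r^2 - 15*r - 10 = c^2 + c*(4*r + 3) - 5*r^2 - 39*r - 54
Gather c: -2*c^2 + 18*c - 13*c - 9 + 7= -2*c^2 + 5*c - 2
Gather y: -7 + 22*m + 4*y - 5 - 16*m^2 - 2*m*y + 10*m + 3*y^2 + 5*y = -16*m^2 + 32*m + 3*y^2 + y*(9 - 2*m) - 12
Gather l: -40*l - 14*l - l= -55*l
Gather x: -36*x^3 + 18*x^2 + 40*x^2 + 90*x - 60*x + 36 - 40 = -36*x^3 + 58*x^2 + 30*x - 4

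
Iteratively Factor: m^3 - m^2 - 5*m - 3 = (m + 1)*(m^2 - 2*m - 3) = (m - 3)*(m + 1)*(m + 1)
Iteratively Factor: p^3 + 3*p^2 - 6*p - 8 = (p + 4)*(p^2 - p - 2) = (p + 1)*(p + 4)*(p - 2)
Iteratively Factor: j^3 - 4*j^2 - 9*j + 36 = (j + 3)*(j^2 - 7*j + 12) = (j - 4)*(j + 3)*(j - 3)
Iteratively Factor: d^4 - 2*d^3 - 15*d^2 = (d + 3)*(d^3 - 5*d^2) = d*(d + 3)*(d^2 - 5*d) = d*(d - 5)*(d + 3)*(d)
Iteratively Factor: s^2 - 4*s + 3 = (s - 1)*(s - 3)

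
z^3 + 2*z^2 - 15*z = z*(z - 3)*(z + 5)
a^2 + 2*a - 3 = (a - 1)*(a + 3)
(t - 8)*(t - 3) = t^2 - 11*t + 24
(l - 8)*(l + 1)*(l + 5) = l^3 - 2*l^2 - 43*l - 40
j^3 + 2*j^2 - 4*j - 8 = (j - 2)*(j + 2)^2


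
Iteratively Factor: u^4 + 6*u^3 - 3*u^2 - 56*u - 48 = (u + 1)*(u^3 + 5*u^2 - 8*u - 48) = (u - 3)*(u + 1)*(u^2 + 8*u + 16) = (u - 3)*(u + 1)*(u + 4)*(u + 4)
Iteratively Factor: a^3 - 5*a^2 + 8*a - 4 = (a - 1)*(a^2 - 4*a + 4) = (a - 2)*(a - 1)*(a - 2)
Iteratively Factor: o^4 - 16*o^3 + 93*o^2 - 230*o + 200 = (o - 5)*(o^3 - 11*o^2 + 38*o - 40) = (o - 5)^2*(o^2 - 6*o + 8) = (o - 5)^2*(o - 4)*(o - 2)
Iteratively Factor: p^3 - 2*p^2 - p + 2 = (p - 2)*(p^2 - 1) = (p - 2)*(p - 1)*(p + 1)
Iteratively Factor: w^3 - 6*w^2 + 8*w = (w - 4)*(w^2 - 2*w) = w*(w - 4)*(w - 2)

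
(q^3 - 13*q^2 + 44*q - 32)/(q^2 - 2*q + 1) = (q^2 - 12*q + 32)/(q - 1)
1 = 1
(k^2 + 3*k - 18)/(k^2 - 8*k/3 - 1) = 3*(k + 6)/(3*k + 1)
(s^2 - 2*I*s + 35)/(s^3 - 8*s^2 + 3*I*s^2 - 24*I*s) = (s^2 - 2*I*s + 35)/(s*(s^2 + s*(-8 + 3*I) - 24*I))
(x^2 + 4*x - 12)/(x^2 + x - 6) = (x + 6)/(x + 3)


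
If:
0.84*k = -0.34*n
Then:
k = -0.404761904761905*n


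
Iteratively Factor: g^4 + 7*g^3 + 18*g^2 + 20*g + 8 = (g + 1)*(g^3 + 6*g^2 + 12*g + 8) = (g + 1)*(g + 2)*(g^2 + 4*g + 4) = (g + 1)*(g + 2)^2*(g + 2)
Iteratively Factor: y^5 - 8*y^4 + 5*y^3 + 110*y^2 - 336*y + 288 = (y - 4)*(y^4 - 4*y^3 - 11*y^2 + 66*y - 72) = (y - 4)*(y - 3)*(y^3 - y^2 - 14*y + 24) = (y - 4)*(y - 3)*(y - 2)*(y^2 + y - 12) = (y - 4)*(y - 3)*(y - 2)*(y + 4)*(y - 3)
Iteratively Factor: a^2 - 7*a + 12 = (a - 4)*(a - 3)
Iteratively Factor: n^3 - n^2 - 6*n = (n)*(n^2 - n - 6) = n*(n + 2)*(n - 3)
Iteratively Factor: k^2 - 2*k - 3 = (k + 1)*(k - 3)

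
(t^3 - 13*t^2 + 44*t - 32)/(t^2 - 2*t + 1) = (t^2 - 12*t + 32)/(t - 1)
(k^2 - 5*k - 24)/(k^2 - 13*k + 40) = (k + 3)/(k - 5)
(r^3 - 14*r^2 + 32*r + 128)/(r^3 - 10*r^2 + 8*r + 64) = (r - 8)/(r - 4)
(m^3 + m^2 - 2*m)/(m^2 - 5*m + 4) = m*(m + 2)/(m - 4)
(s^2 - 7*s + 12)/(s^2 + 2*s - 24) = (s - 3)/(s + 6)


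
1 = 1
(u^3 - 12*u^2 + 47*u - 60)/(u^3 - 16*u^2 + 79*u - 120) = (u - 4)/(u - 8)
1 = 1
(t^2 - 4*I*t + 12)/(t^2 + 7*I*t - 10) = (t - 6*I)/(t + 5*I)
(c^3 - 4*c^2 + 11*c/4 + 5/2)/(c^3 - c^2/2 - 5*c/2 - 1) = (c - 5/2)/(c + 1)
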